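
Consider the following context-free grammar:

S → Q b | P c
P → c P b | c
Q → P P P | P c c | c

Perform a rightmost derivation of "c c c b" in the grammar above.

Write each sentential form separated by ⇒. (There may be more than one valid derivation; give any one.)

S ⇒ Q b ⇒ P c c b ⇒ c c c b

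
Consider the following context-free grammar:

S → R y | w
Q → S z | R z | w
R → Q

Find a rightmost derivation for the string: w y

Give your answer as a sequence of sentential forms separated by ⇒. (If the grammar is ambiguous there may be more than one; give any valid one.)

S ⇒ R y ⇒ Q y ⇒ w y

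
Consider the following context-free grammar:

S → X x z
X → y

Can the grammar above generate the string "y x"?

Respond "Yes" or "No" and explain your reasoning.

No - no valid derivation exists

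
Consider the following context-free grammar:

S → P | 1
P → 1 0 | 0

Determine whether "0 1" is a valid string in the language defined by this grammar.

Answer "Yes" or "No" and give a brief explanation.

No - no valid derivation exists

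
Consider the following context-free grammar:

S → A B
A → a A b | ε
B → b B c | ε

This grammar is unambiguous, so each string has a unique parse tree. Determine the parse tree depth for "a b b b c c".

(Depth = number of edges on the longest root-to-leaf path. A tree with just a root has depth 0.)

4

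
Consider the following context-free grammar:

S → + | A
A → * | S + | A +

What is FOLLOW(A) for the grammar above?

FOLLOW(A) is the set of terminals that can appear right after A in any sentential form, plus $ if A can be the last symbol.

We compute FOLLOW(A) using the standard algorithm.
FOLLOW(S) starts with {$}.
FIRST(A) = {*, +}
FIRST(S) = {*, +}
FOLLOW(A) = {$, +}
FOLLOW(S) = {$, +}
Therefore, FOLLOW(A) = {$, +}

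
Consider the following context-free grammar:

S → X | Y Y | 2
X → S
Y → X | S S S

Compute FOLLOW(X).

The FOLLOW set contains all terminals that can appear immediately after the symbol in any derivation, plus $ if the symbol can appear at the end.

We compute FOLLOW(X) using the standard algorithm.
FOLLOW(S) starts with {$}.
FIRST(S) = {2}
FIRST(X) = {2}
FIRST(Y) = {2}
FOLLOW(S) = {$, 2}
FOLLOW(X) = {$, 2}
FOLLOW(Y) = {$, 2}
Therefore, FOLLOW(X) = {$, 2}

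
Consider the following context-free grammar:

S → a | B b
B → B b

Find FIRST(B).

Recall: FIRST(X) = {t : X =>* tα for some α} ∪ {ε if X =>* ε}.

We compute FIRST(B) using the standard algorithm.
FIRST(B) = {}
FIRST(S) = {a}
Therefore, FIRST(B) = {}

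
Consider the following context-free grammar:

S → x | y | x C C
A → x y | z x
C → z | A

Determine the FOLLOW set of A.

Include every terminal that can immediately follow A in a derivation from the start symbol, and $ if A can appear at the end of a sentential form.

We compute FOLLOW(A) using the standard algorithm.
FOLLOW(S) starts with {$}.
FIRST(A) = {x, z}
FIRST(C) = {x, z}
FIRST(S) = {x, y}
FOLLOW(A) = {$, x, z}
FOLLOW(C) = {$, x, z}
FOLLOW(S) = {$}
Therefore, FOLLOW(A) = {$, x, z}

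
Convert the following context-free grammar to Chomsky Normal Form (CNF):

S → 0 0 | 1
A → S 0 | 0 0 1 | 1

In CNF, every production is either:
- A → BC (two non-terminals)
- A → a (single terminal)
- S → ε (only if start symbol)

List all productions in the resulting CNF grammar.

T0 → 0; S → 1; T1 → 1; A → 1; S → T0 T0; A → S T0; A → T0 X0; X0 → T0 T1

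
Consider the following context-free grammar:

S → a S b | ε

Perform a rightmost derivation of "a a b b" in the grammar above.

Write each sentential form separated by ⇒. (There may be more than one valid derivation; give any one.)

S ⇒ a S b ⇒ a a S b b ⇒ a a b b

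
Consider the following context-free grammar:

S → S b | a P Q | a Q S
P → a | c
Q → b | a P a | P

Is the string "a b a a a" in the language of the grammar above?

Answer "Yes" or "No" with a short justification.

Yes - a valid derivation exists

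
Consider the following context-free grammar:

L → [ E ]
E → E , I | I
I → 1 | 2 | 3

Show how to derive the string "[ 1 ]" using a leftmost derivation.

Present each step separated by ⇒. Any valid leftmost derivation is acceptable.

L ⇒ [ E ] ⇒ [ I ] ⇒ [ 1 ]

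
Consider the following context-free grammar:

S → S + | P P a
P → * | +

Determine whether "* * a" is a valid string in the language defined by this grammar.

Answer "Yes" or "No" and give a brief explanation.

Yes - a valid derivation exists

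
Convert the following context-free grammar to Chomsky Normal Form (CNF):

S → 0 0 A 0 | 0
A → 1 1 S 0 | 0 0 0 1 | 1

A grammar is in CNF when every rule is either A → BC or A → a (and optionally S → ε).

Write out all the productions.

T0 → 0; S → 0; T1 → 1; A → 1; S → T0 X0; X0 → T0 X1; X1 → A T0; A → T1 X2; X2 → T1 X3; X3 → S T0; A → T0 X4; X4 → T0 X5; X5 → T0 T1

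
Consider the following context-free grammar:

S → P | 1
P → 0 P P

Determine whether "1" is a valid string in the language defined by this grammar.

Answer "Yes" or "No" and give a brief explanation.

Yes - a valid derivation exists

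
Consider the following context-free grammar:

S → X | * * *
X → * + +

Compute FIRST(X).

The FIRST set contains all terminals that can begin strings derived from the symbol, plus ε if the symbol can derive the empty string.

We compute FIRST(X) using the standard algorithm.
FIRST(S) = {*}
FIRST(X) = {*}
Therefore, FIRST(X) = {*}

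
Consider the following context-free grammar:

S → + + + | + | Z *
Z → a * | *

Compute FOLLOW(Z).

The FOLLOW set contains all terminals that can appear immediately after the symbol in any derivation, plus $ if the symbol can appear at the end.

We compute FOLLOW(Z) using the standard algorithm.
FOLLOW(S) starts with {$}.
FIRST(S) = {*, +, a}
FIRST(Z) = {*, a}
FOLLOW(S) = {$}
FOLLOW(Z) = {*}
Therefore, FOLLOW(Z) = {*}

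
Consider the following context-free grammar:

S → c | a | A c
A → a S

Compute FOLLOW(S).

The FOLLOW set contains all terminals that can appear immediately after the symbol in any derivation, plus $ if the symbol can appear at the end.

We compute FOLLOW(S) using the standard algorithm.
FOLLOW(S) starts with {$}.
FIRST(A) = {a}
FIRST(S) = {a, c}
FOLLOW(A) = {c}
FOLLOW(S) = {$, c}
Therefore, FOLLOW(S) = {$, c}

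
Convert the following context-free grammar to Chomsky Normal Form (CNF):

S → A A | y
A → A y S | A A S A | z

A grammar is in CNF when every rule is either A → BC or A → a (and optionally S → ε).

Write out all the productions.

S → y; TY → y; A → z; S → A A; A → A X0; X0 → TY S; A → A X1; X1 → A X2; X2 → S A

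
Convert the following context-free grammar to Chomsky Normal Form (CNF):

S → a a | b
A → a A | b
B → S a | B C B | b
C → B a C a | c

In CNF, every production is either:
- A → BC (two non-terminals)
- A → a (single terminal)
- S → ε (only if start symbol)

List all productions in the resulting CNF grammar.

TA → a; S → b; A → b; B → b; C → c; S → TA TA; A → TA A; B → S TA; B → B X0; X0 → C B; C → B X1; X1 → TA X2; X2 → C TA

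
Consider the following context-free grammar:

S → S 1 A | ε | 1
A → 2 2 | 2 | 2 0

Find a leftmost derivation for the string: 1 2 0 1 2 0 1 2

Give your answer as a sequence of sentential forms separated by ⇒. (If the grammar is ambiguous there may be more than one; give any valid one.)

S ⇒ S 1 A ⇒ S 1 A 1 A ⇒ S 1 A 1 A 1 A ⇒ 1 A 1 A 1 A ⇒ 1 2 0 1 A 1 A ⇒ 1 2 0 1 2 0 1 A ⇒ 1 2 0 1 2 0 1 2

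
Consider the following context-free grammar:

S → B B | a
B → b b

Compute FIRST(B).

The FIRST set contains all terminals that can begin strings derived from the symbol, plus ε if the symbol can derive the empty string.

We compute FIRST(B) using the standard algorithm.
FIRST(B) = {b}
FIRST(S) = {a, b}
Therefore, FIRST(B) = {b}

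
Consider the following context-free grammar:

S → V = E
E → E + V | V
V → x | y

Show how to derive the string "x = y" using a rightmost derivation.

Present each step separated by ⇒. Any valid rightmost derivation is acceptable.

S ⇒ V = E ⇒ V = V ⇒ V = y ⇒ x = y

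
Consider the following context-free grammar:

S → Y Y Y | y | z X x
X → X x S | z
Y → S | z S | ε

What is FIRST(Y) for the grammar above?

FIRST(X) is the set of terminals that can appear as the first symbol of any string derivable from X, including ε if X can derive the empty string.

We compute FIRST(Y) using the standard algorithm.
FIRST(S) = {y, z, ε}
FIRST(X) = {z}
FIRST(Y) = {y, z, ε}
Therefore, FIRST(Y) = {y, z, ε}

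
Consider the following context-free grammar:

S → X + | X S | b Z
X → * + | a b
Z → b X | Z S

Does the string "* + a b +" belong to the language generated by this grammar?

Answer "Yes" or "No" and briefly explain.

Yes - a valid derivation exists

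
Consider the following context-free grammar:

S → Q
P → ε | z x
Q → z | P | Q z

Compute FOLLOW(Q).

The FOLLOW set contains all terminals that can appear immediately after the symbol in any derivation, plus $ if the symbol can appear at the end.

We compute FOLLOW(Q) using the standard algorithm.
FOLLOW(S) starts with {$}.
FIRST(P) = {z, ε}
FIRST(Q) = {z, ε}
FIRST(S) = {z, ε}
FOLLOW(P) = {$, z}
FOLLOW(Q) = {$, z}
FOLLOW(S) = {$}
Therefore, FOLLOW(Q) = {$, z}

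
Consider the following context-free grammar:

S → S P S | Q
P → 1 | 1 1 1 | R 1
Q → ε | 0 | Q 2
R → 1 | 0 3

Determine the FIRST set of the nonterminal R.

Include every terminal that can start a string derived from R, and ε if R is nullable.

We compute FIRST(R) using the standard algorithm.
FIRST(P) = {0, 1}
FIRST(Q) = {0, 2, ε}
FIRST(R) = {0, 1}
FIRST(S) = {0, 1, 2, ε}
Therefore, FIRST(R) = {0, 1}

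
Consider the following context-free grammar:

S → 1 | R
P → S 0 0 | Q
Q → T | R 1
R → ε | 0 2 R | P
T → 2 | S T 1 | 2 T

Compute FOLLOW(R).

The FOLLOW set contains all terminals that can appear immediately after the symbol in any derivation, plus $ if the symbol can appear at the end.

We compute FOLLOW(R) using the standard algorithm.
FOLLOW(S) starts with {$}.
FIRST(P) = {0, 1, 2}
FIRST(Q) = {0, 1, 2}
FIRST(R) = {0, 1, 2, ε}
FIRST(S) = {0, 1, 2, ε}
FIRST(T) = {0, 1, 2}
FOLLOW(P) = {$, 0, 1, 2}
FOLLOW(Q) = {$, 0, 1, 2}
FOLLOW(R) = {$, 0, 1, 2}
FOLLOW(S) = {$, 0, 1, 2}
FOLLOW(T) = {$, 0, 1, 2}
Therefore, FOLLOW(R) = {$, 0, 1, 2}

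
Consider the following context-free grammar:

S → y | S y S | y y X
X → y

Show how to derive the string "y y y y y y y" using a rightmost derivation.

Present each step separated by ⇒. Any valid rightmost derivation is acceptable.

S ⇒ S y S ⇒ S y y y X ⇒ S y y y y ⇒ y y X y y y y ⇒ y y y y y y y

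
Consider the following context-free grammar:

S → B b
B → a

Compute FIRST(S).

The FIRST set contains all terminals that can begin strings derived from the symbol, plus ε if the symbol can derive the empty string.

We compute FIRST(S) using the standard algorithm.
FIRST(B) = {a}
FIRST(S) = {a}
Therefore, FIRST(S) = {a}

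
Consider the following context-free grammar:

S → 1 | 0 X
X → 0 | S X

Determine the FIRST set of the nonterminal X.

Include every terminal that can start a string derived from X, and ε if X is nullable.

We compute FIRST(X) using the standard algorithm.
FIRST(S) = {0, 1}
FIRST(X) = {0, 1}
Therefore, FIRST(X) = {0, 1}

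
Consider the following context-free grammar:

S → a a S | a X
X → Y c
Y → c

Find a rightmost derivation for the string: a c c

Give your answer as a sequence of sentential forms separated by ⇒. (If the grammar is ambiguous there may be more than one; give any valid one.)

S ⇒ a X ⇒ a Y c ⇒ a c c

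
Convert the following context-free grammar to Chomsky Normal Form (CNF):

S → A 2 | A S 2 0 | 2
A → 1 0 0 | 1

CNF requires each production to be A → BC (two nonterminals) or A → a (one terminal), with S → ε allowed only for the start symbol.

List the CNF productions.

T2 → 2; T0 → 0; S → 2; T1 → 1; A → 1; S → A T2; S → A X0; X0 → S X1; X1 → T2 T0; A → T1 X2; X2 → T0 T0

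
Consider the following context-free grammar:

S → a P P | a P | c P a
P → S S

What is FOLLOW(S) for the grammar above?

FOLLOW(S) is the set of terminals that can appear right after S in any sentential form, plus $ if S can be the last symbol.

We compute FOLLOW(S) using the standard algorithm.
FOLLOW(S) starts with {$}.
FIRST(P) = {a, c}
FIRST(S) = {a, c}
FOLLOW(P) = {$, a, c}
FOLLOW(S) = {$, a, c}
Therefore, FOLLOW(S) = {$, a, c}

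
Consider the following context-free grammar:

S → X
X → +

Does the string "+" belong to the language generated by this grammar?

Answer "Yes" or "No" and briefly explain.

Yes - a valid derivation exists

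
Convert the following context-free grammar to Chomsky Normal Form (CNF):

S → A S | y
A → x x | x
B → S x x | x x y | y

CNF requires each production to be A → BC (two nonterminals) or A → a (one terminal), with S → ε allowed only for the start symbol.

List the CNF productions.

S → y; TX → x; A → x; TY → y; B → y; S → A S; A → TX TX; B → S X0; X0 → TX TX; B → TX X1; X1 → TX TY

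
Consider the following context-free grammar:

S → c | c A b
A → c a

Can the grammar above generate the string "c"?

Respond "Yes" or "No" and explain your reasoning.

Yes - a valid derivation exists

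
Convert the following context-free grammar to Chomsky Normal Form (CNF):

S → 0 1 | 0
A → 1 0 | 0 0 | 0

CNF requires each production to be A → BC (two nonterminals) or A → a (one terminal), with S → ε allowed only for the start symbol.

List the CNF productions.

T0 → 0; T1 → 1; S → 0; A → 0; S → T0 T1; A → T1 T0; A → T0 T0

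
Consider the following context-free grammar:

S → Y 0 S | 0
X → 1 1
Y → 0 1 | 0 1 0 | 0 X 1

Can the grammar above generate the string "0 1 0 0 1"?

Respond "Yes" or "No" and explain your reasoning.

No - no valid derivation exists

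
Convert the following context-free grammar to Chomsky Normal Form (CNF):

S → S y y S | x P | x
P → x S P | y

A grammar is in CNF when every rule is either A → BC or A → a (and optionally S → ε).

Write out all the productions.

TY → y; TX → x; S → x; P → y; S → S X0; X0 → TY X1; X1 → TY S; S → TX P; P → TX X2; X2 → S P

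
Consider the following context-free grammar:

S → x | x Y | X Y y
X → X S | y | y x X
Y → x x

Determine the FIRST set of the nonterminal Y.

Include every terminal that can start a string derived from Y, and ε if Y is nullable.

We compute FIRST(Y) using the standard algorithm.
FIRST(S) = {x, y}
FIRST(X) = {y}
FIRST(Y) = {x}
Therefore, FIRST(Y) = {x}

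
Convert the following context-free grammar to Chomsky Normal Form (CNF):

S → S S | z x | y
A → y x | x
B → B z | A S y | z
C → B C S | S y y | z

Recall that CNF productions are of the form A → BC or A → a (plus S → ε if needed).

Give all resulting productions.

TZ → z; TX → x; S → y; TY → y; A → x; B → z; C → z; S → S S; S → TZ TX; A → TY TX; B → B TZ; B → A X0; X0 → S TY; C → B X1; X1 → C S; C → S X2; X2 → TY TY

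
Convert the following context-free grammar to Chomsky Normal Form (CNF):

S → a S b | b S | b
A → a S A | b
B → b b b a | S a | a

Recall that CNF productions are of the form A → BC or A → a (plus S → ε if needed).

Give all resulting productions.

TA → a; TB → b; S → b; A → b; B → a; S → TA X0; X0 → S TB; S → TB S; A → TA X1; X1 → S A; B → TB X2; X2 → TB X3; X3 → TB TA; B → S TA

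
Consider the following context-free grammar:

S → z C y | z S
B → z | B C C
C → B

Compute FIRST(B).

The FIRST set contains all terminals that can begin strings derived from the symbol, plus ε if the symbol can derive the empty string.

We compute FIRST(B) using the standard algorithm.
FIRST(B) = {z}
FIRST(C) = {z}
FIRST(S) = {z}
Therefore, FIRST(B) = {z}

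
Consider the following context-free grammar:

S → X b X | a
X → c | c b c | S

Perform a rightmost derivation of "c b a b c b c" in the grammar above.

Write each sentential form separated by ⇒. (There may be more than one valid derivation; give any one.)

S ⇒ X b X ⇒ X b c b c ⇒ S b c b c ⇒ X b X b c b c ⇒ X b S b c b c ⇒ X b a b c b c ⇒ c b a b c b c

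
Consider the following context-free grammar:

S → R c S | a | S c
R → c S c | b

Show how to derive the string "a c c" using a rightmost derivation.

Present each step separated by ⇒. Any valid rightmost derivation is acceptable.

S ⇒ S c ⇒ S c c ⇒ a c c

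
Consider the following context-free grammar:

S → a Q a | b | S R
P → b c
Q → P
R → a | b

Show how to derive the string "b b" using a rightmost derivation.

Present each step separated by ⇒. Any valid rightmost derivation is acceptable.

S ⇒ S R ⇒ S b ⇒ b b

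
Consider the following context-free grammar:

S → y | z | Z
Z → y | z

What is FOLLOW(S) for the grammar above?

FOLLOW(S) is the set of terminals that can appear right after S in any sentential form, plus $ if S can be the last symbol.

We compute FOLLOW(S) using the standard algorithm.
FOLLOW(S) starts with {$}.
FIRST(S) = {y, z}
FIRST(Z) = {y, z}
FOLLOW(S) = {$}
FOLLOW(Z) = {$}
Therefore, FOLLOW(S) = {$}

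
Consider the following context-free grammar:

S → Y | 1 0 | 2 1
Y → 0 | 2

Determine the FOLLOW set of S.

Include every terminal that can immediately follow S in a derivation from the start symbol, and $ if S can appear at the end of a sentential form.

We compute FOLLOW(S) using the standard algorithm.
FOLLOW(S) starts with {$}.
FIRST(S) = {0, 1, 2}
FIRST(Y) = {0, 2}
FOLLOW(S) = {$}
FOLLOW(Y) = {$}
Therefore, FOLLOW(S) = {$}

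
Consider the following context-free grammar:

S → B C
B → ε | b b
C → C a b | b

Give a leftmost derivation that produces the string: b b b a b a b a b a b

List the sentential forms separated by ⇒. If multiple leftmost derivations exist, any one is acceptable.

S ⇒ B C ⇒ b b C ⇒ b b C a b ⇒ b b C a b a b ⇒ b b C a b a b a b ⇒ b b C a b a b a b a b ⇒ b b b a b a b a b a b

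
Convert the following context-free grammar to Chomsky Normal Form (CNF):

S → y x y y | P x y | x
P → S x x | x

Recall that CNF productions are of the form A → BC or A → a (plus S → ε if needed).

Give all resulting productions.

TY → y; TX → x; S → x; P → x; S → TY X0; X0 → TX X1; X1 → TY TY; S → P X2; X2 → TX TY; P → S X3; X3 → TX TX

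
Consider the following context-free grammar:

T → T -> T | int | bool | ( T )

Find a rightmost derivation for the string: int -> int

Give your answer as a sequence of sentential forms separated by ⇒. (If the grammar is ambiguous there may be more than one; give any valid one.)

T ⇒ T -> T ⇒ T -> int ⇒ int -> int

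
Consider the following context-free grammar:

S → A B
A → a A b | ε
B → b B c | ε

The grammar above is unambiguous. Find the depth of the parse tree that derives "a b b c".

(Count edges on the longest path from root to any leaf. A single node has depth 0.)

3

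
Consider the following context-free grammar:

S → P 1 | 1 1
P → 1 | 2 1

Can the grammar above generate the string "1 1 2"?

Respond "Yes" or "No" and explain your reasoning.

No - no valid derivation exists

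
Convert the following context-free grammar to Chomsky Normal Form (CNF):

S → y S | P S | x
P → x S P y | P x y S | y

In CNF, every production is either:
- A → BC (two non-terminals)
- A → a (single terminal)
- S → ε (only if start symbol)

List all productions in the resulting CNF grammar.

TY → y; S → x; TX → x; P → y; S → TY S; S → P S; P → TX X0; X0 → S X1; X1 → P TY; P → P X2; X2 → TX X3; X3 → TY S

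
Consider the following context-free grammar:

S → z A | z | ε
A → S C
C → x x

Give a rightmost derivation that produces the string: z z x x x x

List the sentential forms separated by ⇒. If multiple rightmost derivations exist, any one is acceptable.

S ⇒ z A ⇒ z S C ⇒ z S x x ⇒ z z A x x ⇒ z z S C x x ⇒ z z S x x x x ⇒ z z x x x x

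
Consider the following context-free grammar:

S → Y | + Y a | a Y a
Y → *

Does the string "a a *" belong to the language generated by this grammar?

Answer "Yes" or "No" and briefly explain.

No - no valid derivation exists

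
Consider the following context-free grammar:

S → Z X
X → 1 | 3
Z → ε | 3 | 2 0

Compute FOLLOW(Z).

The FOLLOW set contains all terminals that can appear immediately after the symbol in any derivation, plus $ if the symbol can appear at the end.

We compute FOLLOW(Z) using the standard algorithm.
FOLLOW(S) starts with {$}.
FIRST(S) = {1, 2, 3}
FIRST(X) = {1, 3}
FIRST(Z) = {2, 3, ε}
FOLLOW(S) = {$}
FOLLOW(X) = {$}
FOLLOW(Z) = {1, 3}
Therefore, FOLLOW(Z) = {1, 3}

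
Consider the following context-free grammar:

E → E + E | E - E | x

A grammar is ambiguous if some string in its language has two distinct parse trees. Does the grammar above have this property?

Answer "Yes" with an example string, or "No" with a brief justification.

Yes - the string 'x + x - x + x - x' has two distinct parse trees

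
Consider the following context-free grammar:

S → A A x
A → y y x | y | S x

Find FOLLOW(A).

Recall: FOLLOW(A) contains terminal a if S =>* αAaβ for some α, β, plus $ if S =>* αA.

We compute FOLLOW(A) using the standard algorithm.
FOLLOW(S) starts with {$}.
FIRST(A) = {y}
FIRST(S) = {y}
FOLLOW(A) = {x, y}
FOLLOW(S) = {$, x}
Therefore, FOLLOW(A) = {x, y}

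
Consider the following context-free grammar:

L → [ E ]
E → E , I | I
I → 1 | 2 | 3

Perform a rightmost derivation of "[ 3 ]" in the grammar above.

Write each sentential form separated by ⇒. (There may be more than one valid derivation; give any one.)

L ⇒ [ E ] ⇒ [ I ] ⇒ [ 3 ]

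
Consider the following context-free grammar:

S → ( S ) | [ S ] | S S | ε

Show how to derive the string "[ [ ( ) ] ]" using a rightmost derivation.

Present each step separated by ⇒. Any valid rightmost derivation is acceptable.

S ⇒ [ S ] ⇒ [ [ S ] ] ⇒ [ [ ( S ) ] ] ⇒ [ [ ( ) ] ]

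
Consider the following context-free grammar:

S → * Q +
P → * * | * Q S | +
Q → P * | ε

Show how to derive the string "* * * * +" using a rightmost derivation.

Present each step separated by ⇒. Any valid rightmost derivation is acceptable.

S ⇒ * Q + ⇒ * P * + ⇒ * * * * +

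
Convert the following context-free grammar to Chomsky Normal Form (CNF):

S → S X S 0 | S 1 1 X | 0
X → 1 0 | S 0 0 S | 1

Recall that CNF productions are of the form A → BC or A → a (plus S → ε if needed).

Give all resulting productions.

T0 → 0; T1 → 1; S → 0; X → 1; S → S X0; X0 → X X1; X1 → S T0; S → S X2; X2 → T1 X3; X3 → T1 X; X → T1 T0; X → S X4; X4 → T0 X5; X5 → T0 S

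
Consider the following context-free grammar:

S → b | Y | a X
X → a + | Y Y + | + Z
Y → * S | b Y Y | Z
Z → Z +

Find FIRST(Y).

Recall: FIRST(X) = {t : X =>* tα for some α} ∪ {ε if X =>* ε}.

We compute FIRST(Y) using the standard algorithm.
FIRST(S) = {*, a, b}
FIRST(X) = {*, +, a, b}
FIRST(Y) = {*, b}
FIRST(Z) = {}
Therefore, FIRST(Y) = {*, b}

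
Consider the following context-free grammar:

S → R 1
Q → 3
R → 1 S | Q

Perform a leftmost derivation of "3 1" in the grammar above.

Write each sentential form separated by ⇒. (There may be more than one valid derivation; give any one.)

S ⇒ R 1 ⇒ Q 1 ⇒ 3 1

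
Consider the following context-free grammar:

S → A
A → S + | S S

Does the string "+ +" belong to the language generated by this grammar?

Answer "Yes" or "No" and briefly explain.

No - no valid derivation exists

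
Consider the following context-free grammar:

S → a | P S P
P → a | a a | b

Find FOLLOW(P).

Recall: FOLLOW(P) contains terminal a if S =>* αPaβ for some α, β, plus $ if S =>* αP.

We compute FOLLOW(P) using the standard algorithm.
FOLLOW(S) starts with {$}.
FIRST(P) = {a, b}
FIRST(S) = {a, b}
FOLLOW(P) = {$, a, b}
FOLLOW(S) = {$, a, b}
Therefore, FOLLOW(P) = {$, a, b}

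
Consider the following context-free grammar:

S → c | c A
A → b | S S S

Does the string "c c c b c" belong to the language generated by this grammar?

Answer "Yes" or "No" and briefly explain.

Yes - a valid derivation exists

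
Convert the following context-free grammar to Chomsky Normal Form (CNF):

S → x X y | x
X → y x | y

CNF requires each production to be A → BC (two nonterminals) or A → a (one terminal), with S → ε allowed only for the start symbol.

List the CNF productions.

TX → x; TY → y; S → x; X → y; S → TX X0; X0 → X TY; X → TY TX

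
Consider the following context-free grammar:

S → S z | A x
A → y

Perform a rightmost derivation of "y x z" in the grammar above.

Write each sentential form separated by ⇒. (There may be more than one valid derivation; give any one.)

S ⇒ S z ⇒ A x z ⇒ y x z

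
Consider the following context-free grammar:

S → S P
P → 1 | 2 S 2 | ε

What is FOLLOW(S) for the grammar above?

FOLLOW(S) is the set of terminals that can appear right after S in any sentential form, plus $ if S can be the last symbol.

We compute FOLLOW(S) using the standard algorithm.
FOLLOW(S) starts with {$}.
FIRST(P) = {1, 2, ε}
FIRST(S) = {}
FOLLOW(P) = {$, 1, 2}
FOLLOW(S) = {$, 1, 2}
Therefore, FOLLOW(S) = {$, 1, 2}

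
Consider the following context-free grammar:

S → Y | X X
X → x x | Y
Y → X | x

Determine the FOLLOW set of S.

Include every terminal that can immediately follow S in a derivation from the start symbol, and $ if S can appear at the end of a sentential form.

We compute FOLLOW(S) using the standard algorithm.
FOLLOW(S) starts with {$}.
FIRST(S) = {x}
FIRST(X) = {x}
FIRST(Y) = {x}
FOLLOW(S) = {$}
FOLLOW(X) = {$, x}
FOLLOW(Y) = {$, x}
Therefore, FOLLOW(S) = {$}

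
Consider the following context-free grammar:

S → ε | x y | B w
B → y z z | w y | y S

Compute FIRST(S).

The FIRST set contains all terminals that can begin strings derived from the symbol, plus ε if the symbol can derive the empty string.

We compute FIRST(S) using the standard algorithm.
FIRST(B) = {w, y}
FIRST(S) = {w, x, y, ε}
Therefore, FIRST(S) = {w, x, y, ε}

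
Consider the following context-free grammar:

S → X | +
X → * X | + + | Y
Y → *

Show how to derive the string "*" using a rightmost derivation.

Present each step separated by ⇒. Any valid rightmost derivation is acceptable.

S ⇒ X ⇒ Y ⇒ *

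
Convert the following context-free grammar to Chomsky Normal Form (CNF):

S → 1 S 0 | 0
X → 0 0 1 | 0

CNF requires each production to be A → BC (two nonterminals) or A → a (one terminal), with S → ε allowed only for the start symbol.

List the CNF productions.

T1 → 1; T0 → 0; S → 0; X → 0; S → T1 X0; X0 → S T0; X → T0 X1; X1 → T0 T1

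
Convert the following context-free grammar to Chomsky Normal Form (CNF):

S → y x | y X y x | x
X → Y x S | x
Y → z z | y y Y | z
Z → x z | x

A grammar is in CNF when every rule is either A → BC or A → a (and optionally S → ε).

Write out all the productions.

TY → y; TX → x; S → x; X → x; TZ → z; Y → z; Z → x; S → TY TX; S → TY X0; X0 → X X1; X1 → TY TX; X → Y X2; X2 → TX S; Y → TZ TZ; Y → TY X3; X3 → TY Y; Z → TX TZ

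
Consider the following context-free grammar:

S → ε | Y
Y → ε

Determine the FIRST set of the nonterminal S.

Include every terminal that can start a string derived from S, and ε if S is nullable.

We compute FIRST(S) using the standard algorithm.
FIRST(S) = {ε}
FIRST(Y) = {ε}
Therefore, FIRST(S) = {ε}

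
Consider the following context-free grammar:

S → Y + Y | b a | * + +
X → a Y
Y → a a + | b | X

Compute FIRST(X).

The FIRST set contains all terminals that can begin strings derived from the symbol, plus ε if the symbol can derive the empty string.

We compute FIRST(X) using the standard algorithm.
FIRST(S) = {*, a, b}
FIRST(X) = {a}
FIRST(Y) = {a, b}
Therefore, FIRST(X) = {a}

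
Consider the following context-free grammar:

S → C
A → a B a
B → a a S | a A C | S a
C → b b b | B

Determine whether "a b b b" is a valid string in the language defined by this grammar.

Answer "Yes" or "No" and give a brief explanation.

No - no valid derivation exists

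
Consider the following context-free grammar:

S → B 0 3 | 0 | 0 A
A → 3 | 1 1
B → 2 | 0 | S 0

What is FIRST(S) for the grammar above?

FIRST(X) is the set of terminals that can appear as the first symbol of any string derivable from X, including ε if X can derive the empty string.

We compute FIRST(S) using the standard algorithm.
FIRST(A) = {1, 3}
FIRST(B) = {0, 2}
FIRST(S) = {0, 2}
Therefore, FIRST(S) = {0, 2}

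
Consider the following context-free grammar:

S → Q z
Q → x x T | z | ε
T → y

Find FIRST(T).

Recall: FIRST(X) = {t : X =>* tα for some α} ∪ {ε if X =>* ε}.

We compute FIRST(T) using the standard algorithm.
FIRST(Q) = {x, z, ε}
FIRST(S) = {x, z}
FIRST(T) = {y}
Therefore, FIRST(T) = {y}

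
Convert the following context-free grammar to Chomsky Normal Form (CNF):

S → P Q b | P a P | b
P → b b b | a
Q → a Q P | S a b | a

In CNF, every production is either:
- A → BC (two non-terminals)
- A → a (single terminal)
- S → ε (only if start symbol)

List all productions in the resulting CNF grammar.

TB → b; TA → a; S → b; P → a; Q → a; S → P X0; X0 → Q TB; S → P X1; X1 → TA P; P → TB X2; X2 → TB TB; Q → TA X3; X3 → Q P; Q → S X4; X4 → TA TB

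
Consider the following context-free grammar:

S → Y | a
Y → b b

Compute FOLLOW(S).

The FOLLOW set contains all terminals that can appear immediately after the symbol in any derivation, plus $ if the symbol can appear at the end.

We compute FOLLOW(S) using the standard algorithm.
FOLLOW(S) starts with {$}.
FIRST(S) = {a, b}
FIRST(Y) = {b}
FOLLOW(S) = {$}
FOLLOW(Y) = {$}
Therefore, FOLLOW(S) = {$}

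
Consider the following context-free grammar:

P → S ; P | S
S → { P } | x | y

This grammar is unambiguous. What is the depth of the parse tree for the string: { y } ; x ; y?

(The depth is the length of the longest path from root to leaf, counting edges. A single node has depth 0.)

4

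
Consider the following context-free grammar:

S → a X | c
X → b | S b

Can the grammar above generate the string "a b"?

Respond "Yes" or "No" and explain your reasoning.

Yes - a valid derivation exists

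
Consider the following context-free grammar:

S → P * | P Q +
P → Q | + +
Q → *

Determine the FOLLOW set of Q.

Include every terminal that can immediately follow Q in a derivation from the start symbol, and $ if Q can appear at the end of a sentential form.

We compute FOLLOW(Q) using the standard algorithm.
FOLLOW(S) starts with {$}.
FIRST(P) = {*, +}
FIRST(Q) = {*}
FIRST(S) = {*, +}
FOLLOW(P) = {*}
FOLLOW(Q) = {*, +}
FOLLOW(S) = {$}
Therefore, FOLLOW(Q) = {*, +}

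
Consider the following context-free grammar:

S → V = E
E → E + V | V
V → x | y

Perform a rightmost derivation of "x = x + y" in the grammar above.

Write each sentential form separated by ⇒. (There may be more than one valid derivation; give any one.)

S ⇒ V = E ⇒ V = E + V ⇒ V = E + y ⇒ V = V + y ⇒ V = x + y ⇒ x = x + y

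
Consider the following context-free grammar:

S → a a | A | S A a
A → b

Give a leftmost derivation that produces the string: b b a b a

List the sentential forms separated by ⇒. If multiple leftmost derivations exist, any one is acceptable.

S ⇒ S A a ⇒ S A a A a ⇒ A A a A a ⇒ b A a A a ⇒ b b a A a ⇒ b b a b a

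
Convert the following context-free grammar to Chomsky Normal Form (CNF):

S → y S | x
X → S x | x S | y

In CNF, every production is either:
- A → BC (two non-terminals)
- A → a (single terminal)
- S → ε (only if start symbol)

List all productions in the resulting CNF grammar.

TY → y; S → x; TX → x; X → y; S → TY S; X → S TX; X → TX S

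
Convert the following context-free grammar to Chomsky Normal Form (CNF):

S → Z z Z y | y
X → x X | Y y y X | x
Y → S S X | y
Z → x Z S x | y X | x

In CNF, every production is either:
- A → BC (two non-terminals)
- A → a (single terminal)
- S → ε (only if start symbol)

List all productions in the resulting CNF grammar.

TZ → z; TY → y; S → y; TX → x; X → x; Y → y; Z → x; S → Z X0; X0 → TZ X1; X1 → Z TY; X → TX X; X → Y X2; X2 → TY X3; X3 → TY X; Y → S X4; X4 → S X; Z → TX X5; X5 → Z X6; X6 → S TX; Z → TY X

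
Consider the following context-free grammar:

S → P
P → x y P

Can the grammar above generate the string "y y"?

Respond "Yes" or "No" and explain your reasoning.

No - no valid derivation exists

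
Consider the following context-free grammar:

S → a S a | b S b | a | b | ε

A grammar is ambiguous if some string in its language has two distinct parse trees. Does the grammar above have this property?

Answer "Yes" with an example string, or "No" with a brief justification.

No - the grammar is unambiguous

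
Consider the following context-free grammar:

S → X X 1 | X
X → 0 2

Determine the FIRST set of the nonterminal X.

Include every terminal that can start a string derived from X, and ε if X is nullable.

We compute FIRST(X) using the standard algorithm.
FIRST(S) = {0}
FIRST(X) = {0}
Therefore, FIRST(X) = {0}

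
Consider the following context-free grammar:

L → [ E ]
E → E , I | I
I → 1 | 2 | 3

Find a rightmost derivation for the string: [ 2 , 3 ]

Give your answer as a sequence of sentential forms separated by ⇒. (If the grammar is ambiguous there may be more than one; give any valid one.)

L ⇒ [ E ] ⇒ [ E , I ] ⇒ [ E , 3 ] ⇒ [ I , 3 ] ⇒ [ 2 , 3 ]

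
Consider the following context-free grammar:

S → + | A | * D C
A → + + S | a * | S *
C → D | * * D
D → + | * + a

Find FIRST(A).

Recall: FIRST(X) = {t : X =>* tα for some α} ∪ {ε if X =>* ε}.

We compute FIRST(A) using the standard algorithm.
FIRST(A) = {*, +, a}
FIRST(C) = {*, +}
FIRST(D) = {*, +}
FIRST(S) = {*, +, a}
Therefore, FIRST(A) = {*, +, a}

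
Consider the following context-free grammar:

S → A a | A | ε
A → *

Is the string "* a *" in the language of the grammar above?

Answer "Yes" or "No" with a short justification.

No - no valid derivation exists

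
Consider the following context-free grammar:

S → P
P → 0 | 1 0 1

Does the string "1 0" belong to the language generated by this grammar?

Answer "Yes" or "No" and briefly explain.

No - no valid derivation exists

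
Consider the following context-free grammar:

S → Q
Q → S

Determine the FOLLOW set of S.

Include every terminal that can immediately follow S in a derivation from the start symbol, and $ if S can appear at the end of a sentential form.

We compute FOLLOW(S) using the standard algorithm.
FOLLOW(S) starts with {$}.
FIRST(Q) = {}
FIRST(S) = {}
FOLLOW(Q) = {$}
FOLLOW(S) = {$}
Therefore, FOLLOW(S) = {$}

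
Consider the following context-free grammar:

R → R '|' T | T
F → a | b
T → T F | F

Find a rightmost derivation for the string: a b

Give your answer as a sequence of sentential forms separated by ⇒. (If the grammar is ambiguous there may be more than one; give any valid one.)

R ⇒ T ⇒ T F ⇒ T b ⇒ F b ⇒ a b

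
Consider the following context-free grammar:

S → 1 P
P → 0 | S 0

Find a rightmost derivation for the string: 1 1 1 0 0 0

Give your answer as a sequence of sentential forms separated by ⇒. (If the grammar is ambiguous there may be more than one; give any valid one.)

S ⇒ 1 P ⇒ 1 S 0 ⇒ 1 1 P 0 ⇒ 1 1 S 0 0 ⇒ 1 1 1 P 0 0 ⇒ 1 1 1 0 0 0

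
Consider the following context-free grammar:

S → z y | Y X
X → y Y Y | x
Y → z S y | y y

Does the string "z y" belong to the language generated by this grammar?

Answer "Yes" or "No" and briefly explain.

Yes - a valid derivation exists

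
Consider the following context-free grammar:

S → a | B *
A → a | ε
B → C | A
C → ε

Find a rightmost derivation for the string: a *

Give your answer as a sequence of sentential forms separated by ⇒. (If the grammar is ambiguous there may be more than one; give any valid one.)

S ⇒ B * ⇒ A * ⇒ a *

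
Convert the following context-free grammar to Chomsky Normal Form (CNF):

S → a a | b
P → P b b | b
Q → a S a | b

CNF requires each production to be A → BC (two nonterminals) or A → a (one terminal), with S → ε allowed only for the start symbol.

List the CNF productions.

TA → a; S → b; TB → b; P → b; Q → b; S → TA TA; P → P X0; X0 → TB TB; Q → TA X1; X1 → S TA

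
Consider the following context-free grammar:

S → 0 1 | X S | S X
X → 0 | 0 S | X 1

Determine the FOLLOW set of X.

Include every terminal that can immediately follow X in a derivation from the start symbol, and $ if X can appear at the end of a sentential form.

We compute FOLLOW(X) using the standard algorithm.
FOLLOW(S) starts with {$}.
FIRST(S) = {0}
FIRST(X) = {0}
FOLLOW(S) = {$, 0, 1}
FOLLOW(X) = {$, 0, 1}
Therefore, FOLLOW(X) = {$, 0, 1}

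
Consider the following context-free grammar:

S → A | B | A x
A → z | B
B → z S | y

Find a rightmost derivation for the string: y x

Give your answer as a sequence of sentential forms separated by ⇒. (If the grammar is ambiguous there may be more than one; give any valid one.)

S ⇒ A x ⇒ B x ⇒ y x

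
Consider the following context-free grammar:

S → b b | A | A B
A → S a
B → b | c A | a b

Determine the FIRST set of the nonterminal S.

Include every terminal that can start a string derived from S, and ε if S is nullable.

We compute FIRST(S) using the standard algorithm.
FIRST(A) = {b}
FIRST(B) = {a, b, c}
FIRST(S) = {b}
Therefore, FIRST(S) = {b}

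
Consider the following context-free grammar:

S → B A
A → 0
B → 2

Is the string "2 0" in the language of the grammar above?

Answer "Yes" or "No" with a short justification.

Yes - a valid derivation exists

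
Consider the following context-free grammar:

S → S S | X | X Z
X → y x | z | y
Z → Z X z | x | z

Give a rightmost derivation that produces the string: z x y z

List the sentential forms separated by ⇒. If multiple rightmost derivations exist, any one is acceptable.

S ⇒ X Z ⇒ X Z X z ⇒ X Z y z ⇒ X x y z ⇒ z x y z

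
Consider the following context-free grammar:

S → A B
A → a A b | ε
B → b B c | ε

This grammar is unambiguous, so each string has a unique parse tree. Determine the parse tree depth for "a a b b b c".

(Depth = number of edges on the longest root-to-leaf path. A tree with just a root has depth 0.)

4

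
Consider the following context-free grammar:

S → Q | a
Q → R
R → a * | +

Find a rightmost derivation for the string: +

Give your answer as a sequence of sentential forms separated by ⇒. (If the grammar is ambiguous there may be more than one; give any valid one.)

S ⇒ Q ⇒ R ⇒ +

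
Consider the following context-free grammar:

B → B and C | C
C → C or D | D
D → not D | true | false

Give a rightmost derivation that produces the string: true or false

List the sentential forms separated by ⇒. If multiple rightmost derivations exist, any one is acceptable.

B ⇒ C ⇒ C or D ⇒ C or false ⇒ D or false ⇒ true or false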